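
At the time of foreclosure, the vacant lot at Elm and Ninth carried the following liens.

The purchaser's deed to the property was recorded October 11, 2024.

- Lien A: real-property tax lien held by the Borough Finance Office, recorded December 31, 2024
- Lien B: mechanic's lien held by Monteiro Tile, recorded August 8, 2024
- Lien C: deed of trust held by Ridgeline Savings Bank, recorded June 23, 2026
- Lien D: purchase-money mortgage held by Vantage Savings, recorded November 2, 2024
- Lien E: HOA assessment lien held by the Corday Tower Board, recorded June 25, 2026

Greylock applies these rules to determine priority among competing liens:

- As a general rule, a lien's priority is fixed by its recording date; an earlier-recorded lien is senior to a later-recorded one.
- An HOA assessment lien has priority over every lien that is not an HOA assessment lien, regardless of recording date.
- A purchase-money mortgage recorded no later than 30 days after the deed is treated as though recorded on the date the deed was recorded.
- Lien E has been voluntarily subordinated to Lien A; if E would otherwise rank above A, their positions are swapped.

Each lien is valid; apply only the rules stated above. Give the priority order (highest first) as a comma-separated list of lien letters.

A, B, D, E, C

Effective dates: D relates back to the deed date October 11, 2024.
E is an HOA assessment lien, so it outranks all other liens regardless of date.
The other liens, earliest effective date first: B (August 8, 2024), D (October 11, 2024), A (December 31, 2024), C (June 23, 2026).
The subordination applies — E was senior to A — so E and A swap.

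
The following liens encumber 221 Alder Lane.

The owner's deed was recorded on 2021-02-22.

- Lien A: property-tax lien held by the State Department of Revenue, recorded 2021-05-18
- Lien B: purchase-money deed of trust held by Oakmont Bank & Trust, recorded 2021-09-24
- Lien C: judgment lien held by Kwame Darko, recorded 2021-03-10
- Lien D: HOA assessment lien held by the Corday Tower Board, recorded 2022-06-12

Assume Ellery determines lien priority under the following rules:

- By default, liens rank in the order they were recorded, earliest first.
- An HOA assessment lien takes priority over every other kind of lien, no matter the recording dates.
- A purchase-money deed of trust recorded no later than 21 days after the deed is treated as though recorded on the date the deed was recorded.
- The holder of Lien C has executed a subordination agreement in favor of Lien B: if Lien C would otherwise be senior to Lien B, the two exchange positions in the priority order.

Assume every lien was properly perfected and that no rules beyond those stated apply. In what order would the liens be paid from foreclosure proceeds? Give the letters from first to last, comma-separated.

Effective dates: B missed the 21-day window (214 days after the deed), so its recording date stands.
D, as an HOA assessment lien, has superpriority and ranks first.
The other liens, earliest effective date first: C (2021-03-10), A (2021-05-18), B (2021-09-24).
C would otherwise be senior to B, so under the subordination agreement C and B exchange positions.

D, B, A, C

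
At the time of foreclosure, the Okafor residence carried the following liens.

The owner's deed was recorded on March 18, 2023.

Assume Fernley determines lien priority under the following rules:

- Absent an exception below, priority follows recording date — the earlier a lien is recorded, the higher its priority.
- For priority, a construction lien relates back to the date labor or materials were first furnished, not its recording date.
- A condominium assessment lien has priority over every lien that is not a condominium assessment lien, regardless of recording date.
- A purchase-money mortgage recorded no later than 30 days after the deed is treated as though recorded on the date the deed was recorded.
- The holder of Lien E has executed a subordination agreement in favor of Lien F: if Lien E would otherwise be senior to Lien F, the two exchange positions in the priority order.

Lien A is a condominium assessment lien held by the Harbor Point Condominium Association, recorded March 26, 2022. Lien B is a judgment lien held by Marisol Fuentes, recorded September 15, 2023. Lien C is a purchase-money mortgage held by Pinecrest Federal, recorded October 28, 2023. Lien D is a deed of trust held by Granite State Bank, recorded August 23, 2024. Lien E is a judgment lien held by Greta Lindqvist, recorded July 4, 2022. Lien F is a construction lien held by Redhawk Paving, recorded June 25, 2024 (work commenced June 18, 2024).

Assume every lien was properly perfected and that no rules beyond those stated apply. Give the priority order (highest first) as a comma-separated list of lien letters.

Effective dates: C was recorded 224 days after the deed — beyond 30 days — so no relation-back applies; F's effective date is June 18, 2024, when work began.
As a condominium assessment lien, A is senior to every other lien.
Among the remaining liens, by effective date: E (July 4, 2022), B (September 15, 2023), C (October 28, 2023), F (June 18, 2024), D (August 23, 2024).
E would otherwise be senior to F, so under the subordination agreement E and F exchange positions.

A, F, B, C, E, D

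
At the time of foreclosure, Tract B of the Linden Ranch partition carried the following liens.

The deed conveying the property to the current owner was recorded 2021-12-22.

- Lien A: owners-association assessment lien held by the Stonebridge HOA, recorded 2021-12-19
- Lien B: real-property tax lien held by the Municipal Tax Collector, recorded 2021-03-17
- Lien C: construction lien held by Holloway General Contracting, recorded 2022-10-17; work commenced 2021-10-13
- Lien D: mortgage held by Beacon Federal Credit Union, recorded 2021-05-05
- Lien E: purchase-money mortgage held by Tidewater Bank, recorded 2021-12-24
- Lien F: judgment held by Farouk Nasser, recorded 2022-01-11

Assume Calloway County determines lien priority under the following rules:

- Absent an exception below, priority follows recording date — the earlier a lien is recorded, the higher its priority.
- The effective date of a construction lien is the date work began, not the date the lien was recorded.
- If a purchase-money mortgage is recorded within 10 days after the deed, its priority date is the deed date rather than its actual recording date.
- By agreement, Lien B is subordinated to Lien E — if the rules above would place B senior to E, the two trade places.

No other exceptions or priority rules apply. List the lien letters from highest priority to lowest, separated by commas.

E, D, C, A, B, F

Adjusting effective dates: C relates back to 2021-10-13 (work commenced); E was recorded within the 10-day window, so its effective date is the deed date 2021-12-22.
Ordering by effective date: B (2021-03-17), D (2021-05-05), C (2021-10-13), A (2021-12-19), E (2021-12-22), F (2022-01-11).
B would otherwise be senior to E, so under the subordination agreement B and E exchange positions.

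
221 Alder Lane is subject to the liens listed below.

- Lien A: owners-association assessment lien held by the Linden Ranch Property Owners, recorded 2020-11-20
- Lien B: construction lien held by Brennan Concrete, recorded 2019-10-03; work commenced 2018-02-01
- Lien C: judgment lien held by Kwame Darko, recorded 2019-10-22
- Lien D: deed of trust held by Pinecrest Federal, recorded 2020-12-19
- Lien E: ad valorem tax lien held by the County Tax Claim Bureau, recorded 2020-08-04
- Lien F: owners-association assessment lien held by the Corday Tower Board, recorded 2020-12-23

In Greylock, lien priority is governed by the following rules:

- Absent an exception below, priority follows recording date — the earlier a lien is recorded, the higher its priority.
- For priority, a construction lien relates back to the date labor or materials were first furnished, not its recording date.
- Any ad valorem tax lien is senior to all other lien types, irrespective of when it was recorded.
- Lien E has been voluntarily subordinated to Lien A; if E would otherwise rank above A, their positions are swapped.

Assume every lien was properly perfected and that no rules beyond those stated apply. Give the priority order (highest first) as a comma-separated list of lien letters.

Adjusting effective dates: B relates back to 2018-02-01 (work commenced).
E is an ad valorem tax lien and takes priority over every other lien.
Among the remaining liens, by effective date: B (2018-02-01), C (2019-10-22), A (2020-11-20), D (2020-12-19), F (2020-12-23).
The subordination applies — E was senior to A — so E and A swap.

A, B, C, E, D, F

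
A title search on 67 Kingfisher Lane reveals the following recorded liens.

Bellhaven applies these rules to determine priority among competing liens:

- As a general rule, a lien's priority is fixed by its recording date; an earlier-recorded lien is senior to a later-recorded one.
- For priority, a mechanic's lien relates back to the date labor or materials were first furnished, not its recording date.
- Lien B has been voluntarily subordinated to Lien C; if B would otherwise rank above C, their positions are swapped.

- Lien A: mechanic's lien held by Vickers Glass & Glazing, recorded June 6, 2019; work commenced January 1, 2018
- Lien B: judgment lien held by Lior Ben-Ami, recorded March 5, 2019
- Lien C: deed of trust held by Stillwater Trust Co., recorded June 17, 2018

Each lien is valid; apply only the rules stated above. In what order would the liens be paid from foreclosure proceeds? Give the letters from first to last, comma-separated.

Effective dates: A is treated as recorded January 1, 2018, the work-commencement date.
Sorted by effective date: A (January 1, 2018), C (June 17, 2018), B (March 5, 2019).
Since B is not senior to C, the subordination leaves the order unchanged.

A, C, B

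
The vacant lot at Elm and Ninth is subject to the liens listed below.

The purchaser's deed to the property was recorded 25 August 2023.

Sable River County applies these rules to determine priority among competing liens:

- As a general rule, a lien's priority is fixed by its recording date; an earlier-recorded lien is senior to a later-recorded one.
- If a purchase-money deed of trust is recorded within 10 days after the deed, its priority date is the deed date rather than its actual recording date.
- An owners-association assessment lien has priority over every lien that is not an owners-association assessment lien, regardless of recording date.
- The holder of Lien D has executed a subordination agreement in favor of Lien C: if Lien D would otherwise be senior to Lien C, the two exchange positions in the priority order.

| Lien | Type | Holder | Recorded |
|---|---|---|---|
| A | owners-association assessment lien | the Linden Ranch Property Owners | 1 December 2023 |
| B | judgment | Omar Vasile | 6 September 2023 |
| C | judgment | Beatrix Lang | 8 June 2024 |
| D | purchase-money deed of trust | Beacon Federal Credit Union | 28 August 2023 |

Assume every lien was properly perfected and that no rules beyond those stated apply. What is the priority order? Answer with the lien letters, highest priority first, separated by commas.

First, effective dates: D was recorded within the 10-day window, so its effective date is the deed date 25 August 2023.
A, as an owners-association assessment lien, has superpriority and ranks first.
The other liens, earliest effective date first: D (25 August 2023), B (6 September 2023), C (8 June 2024).
D would otherwise be senior to C, so under the subordination agreement D and C exchange positions.

A, C, B, D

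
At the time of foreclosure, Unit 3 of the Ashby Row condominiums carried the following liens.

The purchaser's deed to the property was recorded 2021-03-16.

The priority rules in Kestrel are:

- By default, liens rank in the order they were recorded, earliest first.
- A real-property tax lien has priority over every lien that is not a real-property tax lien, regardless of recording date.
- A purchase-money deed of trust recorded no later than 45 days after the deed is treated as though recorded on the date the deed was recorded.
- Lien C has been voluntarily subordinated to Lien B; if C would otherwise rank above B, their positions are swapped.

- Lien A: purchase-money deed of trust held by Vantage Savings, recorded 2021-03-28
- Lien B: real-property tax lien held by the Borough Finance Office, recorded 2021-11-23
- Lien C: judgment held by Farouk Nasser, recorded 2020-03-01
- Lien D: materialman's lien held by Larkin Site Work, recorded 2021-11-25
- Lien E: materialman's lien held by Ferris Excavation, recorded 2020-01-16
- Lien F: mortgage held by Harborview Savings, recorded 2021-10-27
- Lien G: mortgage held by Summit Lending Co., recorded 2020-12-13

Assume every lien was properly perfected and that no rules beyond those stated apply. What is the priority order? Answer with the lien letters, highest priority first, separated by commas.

First, effective dates: A relates back to the deed date 2021-03-16.
B, as a real-property tax lien, has superpriority and ranks first.
Remaining liens by effective date: E (2020-01-16), C (2020-03-01), G (2020-12-13), A (2021-03-16), F (2021-10-27), D (2021-11-25).
C already ranks below B; the subordination has no effect.

B, E, C, G, A, F, D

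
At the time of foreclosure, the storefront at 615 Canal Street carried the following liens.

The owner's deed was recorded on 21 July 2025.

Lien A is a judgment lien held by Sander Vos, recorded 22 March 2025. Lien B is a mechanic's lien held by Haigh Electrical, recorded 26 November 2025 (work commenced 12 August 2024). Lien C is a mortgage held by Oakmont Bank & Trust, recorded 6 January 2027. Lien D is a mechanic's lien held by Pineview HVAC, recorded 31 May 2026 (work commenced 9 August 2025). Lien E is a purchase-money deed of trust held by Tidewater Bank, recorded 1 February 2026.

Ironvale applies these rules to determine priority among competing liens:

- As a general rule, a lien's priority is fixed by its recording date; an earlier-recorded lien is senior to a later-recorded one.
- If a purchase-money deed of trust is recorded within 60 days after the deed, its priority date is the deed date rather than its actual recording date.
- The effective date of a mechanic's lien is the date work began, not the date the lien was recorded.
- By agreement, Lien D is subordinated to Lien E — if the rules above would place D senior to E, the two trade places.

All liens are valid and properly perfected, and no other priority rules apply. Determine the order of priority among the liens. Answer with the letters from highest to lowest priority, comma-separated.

B, A, E, D, C

Effective dates after the stated exceptions: B relates back to 12 August 2024 (work commenced); D's effective date is 9 August 2025, when work began; E was recorded 195 days after the deed — beyond 60 days — so no relation-back applies.
Ordering by effective date: B (12 August 2024), A (22 March 2025), D (9 August 2025), E (1 February 2026), C (6 January 2027).
Because D would otherwise rank above E, the subordination swaps them.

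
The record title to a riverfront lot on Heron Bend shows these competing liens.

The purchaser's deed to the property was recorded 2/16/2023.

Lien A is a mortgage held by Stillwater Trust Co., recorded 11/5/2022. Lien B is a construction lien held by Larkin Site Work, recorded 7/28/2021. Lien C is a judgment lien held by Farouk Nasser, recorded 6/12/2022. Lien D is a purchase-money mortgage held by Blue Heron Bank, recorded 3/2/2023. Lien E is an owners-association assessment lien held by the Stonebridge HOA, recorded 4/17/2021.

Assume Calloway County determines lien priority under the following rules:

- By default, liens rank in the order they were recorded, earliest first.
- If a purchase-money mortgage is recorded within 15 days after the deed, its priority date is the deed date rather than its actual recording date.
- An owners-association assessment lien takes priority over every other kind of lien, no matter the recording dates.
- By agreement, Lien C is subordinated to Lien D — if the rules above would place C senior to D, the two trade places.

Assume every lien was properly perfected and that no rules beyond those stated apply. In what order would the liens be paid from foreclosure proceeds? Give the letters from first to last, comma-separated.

Effective dates after the stated exceptions: D's effective date is the deed date, 2/16/2023.
E is an owners-association assessment lien, so it outranks all other liens regardless of date.
Remaining liens by effective date: B (7/28/2021), C (6/12/2022), A (11/5/2022), D (2/16/2023).
Because C would otherwise rank above D, the subordination swaps them.

E, B, D, A, C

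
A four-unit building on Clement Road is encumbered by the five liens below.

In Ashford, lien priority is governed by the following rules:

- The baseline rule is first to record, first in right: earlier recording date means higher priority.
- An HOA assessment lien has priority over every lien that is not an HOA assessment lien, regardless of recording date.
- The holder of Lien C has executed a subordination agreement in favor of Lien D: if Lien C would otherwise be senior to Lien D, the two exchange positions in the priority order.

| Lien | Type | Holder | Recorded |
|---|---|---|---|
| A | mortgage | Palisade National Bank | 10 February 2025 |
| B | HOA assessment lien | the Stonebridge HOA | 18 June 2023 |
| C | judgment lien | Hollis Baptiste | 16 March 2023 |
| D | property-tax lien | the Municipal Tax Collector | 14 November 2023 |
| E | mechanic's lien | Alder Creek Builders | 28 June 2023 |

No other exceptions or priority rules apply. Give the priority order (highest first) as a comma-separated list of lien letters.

As an HOA assessment lien, B is senior to every other lien.
The other liens, earliest effective date first: C (16 March 2023), E (28 June 2023), D (14 November 2023), A (10 February 2025).
Because C would otherwise rank above D, the subordination swaps them.

B, D, E, C, A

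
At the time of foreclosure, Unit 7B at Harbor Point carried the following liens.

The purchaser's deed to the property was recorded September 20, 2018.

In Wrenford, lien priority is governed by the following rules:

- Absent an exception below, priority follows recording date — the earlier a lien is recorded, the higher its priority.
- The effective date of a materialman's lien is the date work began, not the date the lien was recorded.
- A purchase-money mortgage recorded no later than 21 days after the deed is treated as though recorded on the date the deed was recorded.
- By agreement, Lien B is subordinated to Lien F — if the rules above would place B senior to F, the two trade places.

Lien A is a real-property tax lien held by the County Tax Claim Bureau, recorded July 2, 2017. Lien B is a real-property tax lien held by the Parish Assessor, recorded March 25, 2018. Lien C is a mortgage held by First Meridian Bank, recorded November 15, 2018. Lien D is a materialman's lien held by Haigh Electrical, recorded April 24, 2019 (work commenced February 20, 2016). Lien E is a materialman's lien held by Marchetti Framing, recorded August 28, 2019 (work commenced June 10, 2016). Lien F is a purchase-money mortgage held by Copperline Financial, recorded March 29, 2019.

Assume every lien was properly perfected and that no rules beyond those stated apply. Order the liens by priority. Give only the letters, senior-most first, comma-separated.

Effective dates after the stated exceptions: D relates back to February 20, 2016 (work commenced); E is treated as recorded June 10, 2016, the work-commencement date; F missed the 21-day window (190 days after the deed), so its recording date stands.
Sorted by effective date: D (February 20, 2016), E (June 10, 2016), A (July 2, 2017), B (March 25, 2018), C (November 15, 2018), F (March 29, 2019).
The subordination applies — B was senior to F — so B and F swap.

D, E, A, F, C, B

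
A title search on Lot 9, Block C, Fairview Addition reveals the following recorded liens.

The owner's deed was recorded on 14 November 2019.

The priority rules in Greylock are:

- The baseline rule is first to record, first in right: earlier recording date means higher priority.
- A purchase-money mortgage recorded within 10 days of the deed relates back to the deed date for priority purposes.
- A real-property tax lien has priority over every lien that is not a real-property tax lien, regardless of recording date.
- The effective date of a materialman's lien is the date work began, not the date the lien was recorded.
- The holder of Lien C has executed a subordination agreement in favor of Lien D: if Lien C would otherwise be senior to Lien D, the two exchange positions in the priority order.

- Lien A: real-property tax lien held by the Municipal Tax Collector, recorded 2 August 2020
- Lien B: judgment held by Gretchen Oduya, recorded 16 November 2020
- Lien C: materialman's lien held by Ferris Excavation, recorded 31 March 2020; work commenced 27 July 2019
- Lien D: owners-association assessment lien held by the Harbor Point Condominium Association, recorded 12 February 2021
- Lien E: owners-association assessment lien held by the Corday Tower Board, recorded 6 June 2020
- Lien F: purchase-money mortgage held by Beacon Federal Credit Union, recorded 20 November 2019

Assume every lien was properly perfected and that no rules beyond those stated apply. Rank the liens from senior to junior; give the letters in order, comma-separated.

Effective dates: C's effective date is 27 July 2019, when work began; F was recorded within the 10-day window, so its effective date is the deed date 14 November 2019.
A is a real-property tax lien and takes priority over every other lien.
Remaining liens by effective date: C (27 July 2019), F (14 November 2019), E (6 June 2020), B (16 November 2020), D (12 February 2021).
C is senior to D before the subordination, so the two trade places.

A, D, F, E, B, C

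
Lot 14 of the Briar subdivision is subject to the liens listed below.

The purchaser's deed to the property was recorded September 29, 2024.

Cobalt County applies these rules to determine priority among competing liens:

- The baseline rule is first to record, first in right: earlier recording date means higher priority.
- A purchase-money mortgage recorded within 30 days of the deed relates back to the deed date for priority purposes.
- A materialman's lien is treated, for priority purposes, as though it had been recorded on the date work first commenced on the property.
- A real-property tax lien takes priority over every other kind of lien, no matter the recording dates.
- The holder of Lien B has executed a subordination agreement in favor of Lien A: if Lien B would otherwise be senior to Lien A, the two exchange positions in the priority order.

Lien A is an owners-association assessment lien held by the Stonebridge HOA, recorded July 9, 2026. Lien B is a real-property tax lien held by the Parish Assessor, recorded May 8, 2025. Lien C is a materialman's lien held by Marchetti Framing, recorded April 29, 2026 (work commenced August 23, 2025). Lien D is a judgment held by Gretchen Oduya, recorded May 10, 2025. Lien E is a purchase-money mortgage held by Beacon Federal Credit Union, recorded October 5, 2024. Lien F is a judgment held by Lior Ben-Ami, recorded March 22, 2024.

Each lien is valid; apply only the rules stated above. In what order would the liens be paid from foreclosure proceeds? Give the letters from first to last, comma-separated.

A, F, E, D, C, B

Effective dates: C relates back to August 23, 2025 (work commenced); E was recorded within the 30-day window, so its effective date is the deed date September 29, 2024.
B is a real-property tax lien, so it outranks all other liens regardless of date.
Ordering the rest by effective date: F (March 22, 2024), E (September 29, 2024), D (May 10, 2025), C (August 23, 2025), A (July 9, 2026).
B would otherwise be senior to A, so under the subordination agreement B and A exchange positions.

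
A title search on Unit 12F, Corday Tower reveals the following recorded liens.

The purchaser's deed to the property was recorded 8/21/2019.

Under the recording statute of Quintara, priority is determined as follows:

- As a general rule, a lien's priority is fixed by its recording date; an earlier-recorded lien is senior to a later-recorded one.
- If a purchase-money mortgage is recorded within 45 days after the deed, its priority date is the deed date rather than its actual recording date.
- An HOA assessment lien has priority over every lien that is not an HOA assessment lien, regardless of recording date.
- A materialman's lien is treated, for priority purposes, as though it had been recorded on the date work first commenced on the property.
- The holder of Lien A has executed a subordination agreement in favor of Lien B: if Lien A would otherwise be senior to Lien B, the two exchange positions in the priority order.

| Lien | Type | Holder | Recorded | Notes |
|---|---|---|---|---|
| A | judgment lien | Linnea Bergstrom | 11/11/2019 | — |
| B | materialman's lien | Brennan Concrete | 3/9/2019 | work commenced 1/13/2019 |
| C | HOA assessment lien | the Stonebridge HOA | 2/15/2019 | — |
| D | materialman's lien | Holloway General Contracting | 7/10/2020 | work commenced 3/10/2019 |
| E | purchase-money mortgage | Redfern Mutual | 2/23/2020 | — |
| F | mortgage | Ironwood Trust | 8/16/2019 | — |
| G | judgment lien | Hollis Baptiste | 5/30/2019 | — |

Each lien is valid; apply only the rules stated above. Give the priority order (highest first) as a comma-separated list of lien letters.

Effective dates: B relates back to 1/13/2019 (work commenced); D relates back to 3/10/2019 (work commenced); E was recorded 186 days after the deed — beyond 45 days — so no relation-back applies.
As an HOA assessment lien, C is senior to every other lien.
Among the remaining liens, by effective date: B (1/13/2019), D (3/10/2019), G (5/30/2019), F (8/16/2019), A (11/11/2019), E (2/23/2020).
A already ranks below B; the subordination has no effect.

C, B, D, G, F, A, E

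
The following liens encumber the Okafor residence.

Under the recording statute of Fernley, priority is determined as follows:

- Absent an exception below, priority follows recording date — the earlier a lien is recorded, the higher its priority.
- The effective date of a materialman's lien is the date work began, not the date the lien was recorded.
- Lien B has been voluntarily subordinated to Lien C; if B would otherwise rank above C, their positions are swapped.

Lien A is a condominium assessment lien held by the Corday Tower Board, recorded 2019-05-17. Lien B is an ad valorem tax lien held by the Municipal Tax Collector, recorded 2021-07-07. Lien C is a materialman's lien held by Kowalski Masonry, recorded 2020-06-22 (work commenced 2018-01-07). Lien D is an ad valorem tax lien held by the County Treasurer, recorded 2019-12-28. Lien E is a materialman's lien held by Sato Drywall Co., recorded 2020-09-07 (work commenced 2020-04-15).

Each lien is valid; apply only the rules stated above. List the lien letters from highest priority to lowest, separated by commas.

C, A, D, E, B

Effective dates after the stated exceptions: C is treated as recorded 2018-01-07, the work-commencement date; E relates back to 2020-04-15 (work commenced).
Ordering by effective date: C (2018-01-07), A (2019-05-17), D (2019-12-28), E (2020-04-15), B (2021-07-07).
B already ranks below C; the subordination has no effect.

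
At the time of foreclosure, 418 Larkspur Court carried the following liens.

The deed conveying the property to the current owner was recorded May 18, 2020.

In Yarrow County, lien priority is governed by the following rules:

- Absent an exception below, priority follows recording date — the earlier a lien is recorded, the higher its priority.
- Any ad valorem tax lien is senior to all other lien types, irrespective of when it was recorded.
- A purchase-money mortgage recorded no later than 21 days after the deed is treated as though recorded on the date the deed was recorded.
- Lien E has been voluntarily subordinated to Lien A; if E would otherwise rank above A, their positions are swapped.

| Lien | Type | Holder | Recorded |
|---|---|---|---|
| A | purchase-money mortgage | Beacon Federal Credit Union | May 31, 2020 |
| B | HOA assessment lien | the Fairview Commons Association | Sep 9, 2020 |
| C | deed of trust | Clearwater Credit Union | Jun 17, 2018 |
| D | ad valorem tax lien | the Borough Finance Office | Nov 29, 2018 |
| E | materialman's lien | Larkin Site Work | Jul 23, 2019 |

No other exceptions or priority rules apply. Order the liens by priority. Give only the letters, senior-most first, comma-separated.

Effective dates after the stated exceptions: A relates back to the deed date May 18, 2020.
D is an ad valorem tax lien and takes priority over every other lien.
Among the remaining liens, by effective date: C (Jun 17, 2018), E (Jul 23, 2019), A (May 18, 2020), B (Sep 9, 2020).
Because E would otherwise rank above A, the subordination swaps them.

D, C, A, E, B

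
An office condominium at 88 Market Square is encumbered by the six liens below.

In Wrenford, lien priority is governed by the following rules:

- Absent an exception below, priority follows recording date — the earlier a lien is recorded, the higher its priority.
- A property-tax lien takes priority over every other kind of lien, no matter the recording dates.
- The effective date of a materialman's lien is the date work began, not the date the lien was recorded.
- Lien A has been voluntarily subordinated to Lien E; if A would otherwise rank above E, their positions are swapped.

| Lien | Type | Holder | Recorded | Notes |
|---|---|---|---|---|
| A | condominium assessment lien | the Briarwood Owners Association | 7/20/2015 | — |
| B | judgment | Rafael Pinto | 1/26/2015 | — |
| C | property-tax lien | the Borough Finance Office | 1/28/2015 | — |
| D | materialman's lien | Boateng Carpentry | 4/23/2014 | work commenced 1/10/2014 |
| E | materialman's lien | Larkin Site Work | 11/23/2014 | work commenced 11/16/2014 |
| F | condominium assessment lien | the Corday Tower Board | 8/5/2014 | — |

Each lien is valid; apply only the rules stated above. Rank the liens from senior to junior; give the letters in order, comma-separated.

C, D, F, E, B, A

First, effective dates: D is treated as recorded 1/10/2014, the work-commencement date; E's effective date is 11/16/2014, when work began.
C, as a property-tax lien, has superpriority and ranks first.
Remaining liens by effective date: D (1/10/2014), F (8/5/2014), E (11/16/2014), B (1/26/2015), A (7/20/2015).
A is already junior to E, so the subordination agreement changes nothing.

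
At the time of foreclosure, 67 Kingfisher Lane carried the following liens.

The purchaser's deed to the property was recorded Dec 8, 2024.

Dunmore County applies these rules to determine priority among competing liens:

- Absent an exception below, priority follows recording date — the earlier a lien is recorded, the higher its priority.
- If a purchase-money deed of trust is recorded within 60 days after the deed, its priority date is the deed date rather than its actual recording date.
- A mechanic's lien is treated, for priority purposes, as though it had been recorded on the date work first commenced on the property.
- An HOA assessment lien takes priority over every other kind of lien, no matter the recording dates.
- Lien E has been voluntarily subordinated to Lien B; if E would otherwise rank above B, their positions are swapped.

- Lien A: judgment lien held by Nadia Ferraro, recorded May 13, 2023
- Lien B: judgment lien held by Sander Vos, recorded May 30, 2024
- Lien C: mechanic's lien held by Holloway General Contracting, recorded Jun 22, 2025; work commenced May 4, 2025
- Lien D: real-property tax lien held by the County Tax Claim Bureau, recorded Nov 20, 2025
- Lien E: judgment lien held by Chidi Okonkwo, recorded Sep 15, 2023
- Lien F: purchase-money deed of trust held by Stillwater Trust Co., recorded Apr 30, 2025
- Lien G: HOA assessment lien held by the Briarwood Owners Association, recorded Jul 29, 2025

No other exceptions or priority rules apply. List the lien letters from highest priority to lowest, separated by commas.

G, A, B, E, F, C, D

Effective dates: C is treated as recorded May 4, 2025, the work-commencement date; F was recorded 143 days after the deed, outside the 60-day window, so it keeps its recording date.
As an HOA assessment lien, G is senior to every other lien.
The other liens, earliest effective date first: A (May 13, 2023), E (Sep 15, 2023), B (May 30, 2024), F (Apr 30, 2025), C (May 4, 2025), D (Nov 20, 2025).
The subordination applies — E was senior to B — so E and B swap.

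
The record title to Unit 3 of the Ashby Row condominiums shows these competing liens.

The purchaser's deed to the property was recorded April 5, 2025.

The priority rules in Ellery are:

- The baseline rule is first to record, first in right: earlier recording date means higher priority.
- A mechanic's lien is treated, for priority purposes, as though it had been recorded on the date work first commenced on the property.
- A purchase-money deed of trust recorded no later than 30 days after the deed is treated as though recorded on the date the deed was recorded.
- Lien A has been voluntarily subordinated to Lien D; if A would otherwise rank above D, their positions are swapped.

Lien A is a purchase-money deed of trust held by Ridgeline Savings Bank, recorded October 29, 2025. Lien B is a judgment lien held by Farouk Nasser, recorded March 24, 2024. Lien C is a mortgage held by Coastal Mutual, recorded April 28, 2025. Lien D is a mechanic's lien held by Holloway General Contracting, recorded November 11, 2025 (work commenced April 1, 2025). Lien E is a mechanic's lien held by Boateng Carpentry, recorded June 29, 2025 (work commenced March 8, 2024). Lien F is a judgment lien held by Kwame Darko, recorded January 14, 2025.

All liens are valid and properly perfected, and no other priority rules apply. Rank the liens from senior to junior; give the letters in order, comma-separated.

Effective dates after the stated exceptions: A was recorded 207 days after the deed, outside the 30-day window, so it keeps its recording date; D relates back to April 1, 2025 (work commenced); E is treated as recorded March 8, 2024, the work-commencement date.
By effective date, earliest first: E (March 8, 2024), B (March 24, 2024), F (January 14, 2025), D (April 1, 2025), C (April 28, 2025), A (October 29, 2025).
A is already junior to D, so the subordination agreement changes nothing.

E, B, F, D, C, A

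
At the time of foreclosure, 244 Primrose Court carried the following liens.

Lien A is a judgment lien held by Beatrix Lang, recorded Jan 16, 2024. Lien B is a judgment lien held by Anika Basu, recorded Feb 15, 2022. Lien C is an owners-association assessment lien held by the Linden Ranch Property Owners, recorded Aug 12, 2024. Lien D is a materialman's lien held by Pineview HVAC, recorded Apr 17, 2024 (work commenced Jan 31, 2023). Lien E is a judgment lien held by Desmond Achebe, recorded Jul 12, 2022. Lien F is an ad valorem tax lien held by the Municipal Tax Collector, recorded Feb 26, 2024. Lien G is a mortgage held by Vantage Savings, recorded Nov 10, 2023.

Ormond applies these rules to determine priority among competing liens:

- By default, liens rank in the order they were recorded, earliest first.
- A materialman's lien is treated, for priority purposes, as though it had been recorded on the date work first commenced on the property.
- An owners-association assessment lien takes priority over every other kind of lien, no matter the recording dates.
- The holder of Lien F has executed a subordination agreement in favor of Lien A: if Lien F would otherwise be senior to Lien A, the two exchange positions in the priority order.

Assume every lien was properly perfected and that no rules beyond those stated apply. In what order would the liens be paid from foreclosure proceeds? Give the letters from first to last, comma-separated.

C, B, E, D, G, A, F

Adjusting effective dates: D's effective date is Jan 31, 2023, when work began.
C, as an owners-association assessment lien, has superpriority and ranks first.
Ordering the rest by effective date: B (Feb 15, 2022), E (Jul 12, 2022), D (Jan 31, 2023), G (Nov 10, 2023), A (Jan 16, 2024), F (Feb 26, 2024).
F already ranks below A; the subordination has no effect.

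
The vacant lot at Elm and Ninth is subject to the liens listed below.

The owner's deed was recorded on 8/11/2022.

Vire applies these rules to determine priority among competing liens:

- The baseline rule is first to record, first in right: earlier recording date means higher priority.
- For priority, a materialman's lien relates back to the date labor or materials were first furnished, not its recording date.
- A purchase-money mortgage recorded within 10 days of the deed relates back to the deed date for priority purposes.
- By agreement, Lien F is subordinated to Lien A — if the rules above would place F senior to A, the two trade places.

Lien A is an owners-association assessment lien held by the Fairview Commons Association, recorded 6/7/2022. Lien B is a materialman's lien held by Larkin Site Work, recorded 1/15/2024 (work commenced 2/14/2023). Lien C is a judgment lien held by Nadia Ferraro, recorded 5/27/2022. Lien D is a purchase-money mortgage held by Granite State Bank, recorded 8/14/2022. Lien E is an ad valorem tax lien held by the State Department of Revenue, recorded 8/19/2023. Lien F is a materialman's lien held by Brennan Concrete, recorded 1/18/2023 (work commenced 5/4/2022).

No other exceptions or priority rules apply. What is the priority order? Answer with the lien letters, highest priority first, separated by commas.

A, C, F, D, B, E

First, effective dates: B is treated as recorded 2/14/2023, the work-commencement date; D relates back to the deed date 8/11/2022; F's effective date is 5/4/2022, when work began.
Sorted by effective date: F (5/4/2022), C (5/27/2022), A (6/7/2022), D (8/11/2022), B (2/14/2023), E (8/19/2023).
Because F would otherwise rank above A, the subordination swaps them.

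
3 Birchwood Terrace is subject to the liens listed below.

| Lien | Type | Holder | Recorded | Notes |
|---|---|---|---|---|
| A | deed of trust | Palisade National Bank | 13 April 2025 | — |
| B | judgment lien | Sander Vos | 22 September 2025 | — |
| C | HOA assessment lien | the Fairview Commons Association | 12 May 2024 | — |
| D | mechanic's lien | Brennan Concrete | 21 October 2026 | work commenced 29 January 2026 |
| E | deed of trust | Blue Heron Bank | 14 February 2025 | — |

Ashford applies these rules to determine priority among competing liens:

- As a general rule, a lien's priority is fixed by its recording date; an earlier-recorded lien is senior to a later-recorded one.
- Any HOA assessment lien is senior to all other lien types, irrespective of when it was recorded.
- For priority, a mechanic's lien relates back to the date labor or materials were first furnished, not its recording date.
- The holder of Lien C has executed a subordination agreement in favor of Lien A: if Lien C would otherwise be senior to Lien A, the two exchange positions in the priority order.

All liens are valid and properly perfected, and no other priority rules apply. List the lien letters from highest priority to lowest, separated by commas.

First, effective dates: D relates back to 29 January 2026 (work commenced).
C is an HOA assessment lien, so it outranks all other liens regardless of date.
Remaining liens by effective date: E (14 February 2025), A (13 April 2025), B (22 September 2025), D (29 January 2026).
The subordination applies — C was senior to A — so C and A swap.

A, E, C, B, D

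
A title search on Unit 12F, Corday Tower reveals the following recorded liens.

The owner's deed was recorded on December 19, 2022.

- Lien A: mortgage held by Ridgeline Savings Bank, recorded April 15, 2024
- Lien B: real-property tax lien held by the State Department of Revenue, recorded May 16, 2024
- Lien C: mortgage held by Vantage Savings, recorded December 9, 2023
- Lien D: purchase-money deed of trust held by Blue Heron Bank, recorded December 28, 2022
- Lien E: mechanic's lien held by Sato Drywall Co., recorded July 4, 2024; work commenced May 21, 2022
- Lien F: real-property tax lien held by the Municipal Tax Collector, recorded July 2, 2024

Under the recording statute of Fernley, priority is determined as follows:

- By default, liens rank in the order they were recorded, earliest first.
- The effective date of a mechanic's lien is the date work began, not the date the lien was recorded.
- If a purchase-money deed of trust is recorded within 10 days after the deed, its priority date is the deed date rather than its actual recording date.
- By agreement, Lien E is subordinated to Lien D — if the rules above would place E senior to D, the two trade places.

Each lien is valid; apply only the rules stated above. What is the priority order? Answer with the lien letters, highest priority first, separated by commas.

Effective dates after the stated exceptions: D's effective date is the deed date, December 19, 2022; E's effective date is May 21, 2022, when work began.
By effective date: E (May 21, 2022), D (December 19, 2022), C (December 9, 2023), A (April 15, 2024), B (May 16, 2024), F (July 2, 2024).
Because E would otherwise rank above D, the subordination swaps them.

D, E, C, A, B, F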